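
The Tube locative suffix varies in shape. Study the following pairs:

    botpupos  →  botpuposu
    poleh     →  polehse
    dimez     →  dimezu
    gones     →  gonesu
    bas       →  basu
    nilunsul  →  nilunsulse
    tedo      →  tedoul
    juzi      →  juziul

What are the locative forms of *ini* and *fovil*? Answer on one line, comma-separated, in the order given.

The pattern is sibilance of the final sound: -u when the stem ends in a sibilant (*botpupos*, *dimez*, *gones*, *bas*); -se when the stem ends in a non-sibilant consonant (*poleh*, *nilunsul*); -ul when the stem ends in a vowel (*tedo*, *juzi*).
Since the final sound of *ini* is /i/ (a vowel), it takes -ul, giving *iniul*.
Since the final sound of *fovil* is /l/ (a non-sibilant consonant), it takes -se, giving *fovilse*.

iniul, fovilse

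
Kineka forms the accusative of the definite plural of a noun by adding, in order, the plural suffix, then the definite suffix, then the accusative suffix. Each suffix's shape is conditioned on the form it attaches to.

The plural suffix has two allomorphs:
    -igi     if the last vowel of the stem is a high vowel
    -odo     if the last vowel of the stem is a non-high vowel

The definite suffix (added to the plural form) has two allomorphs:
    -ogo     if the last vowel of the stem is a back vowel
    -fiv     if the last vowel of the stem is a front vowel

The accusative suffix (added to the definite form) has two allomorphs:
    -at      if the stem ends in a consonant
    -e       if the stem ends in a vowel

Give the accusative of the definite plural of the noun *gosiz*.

gosizigifivat

*gosiz* — last vowel /i/ (a high vowel) → -igi → *gosizigi*.
The last vowel of the plural form *gosizigi* is /i/, which is a front vowel, so the definite suffix is -fiv, giving *gosizigifiv*.
The definite form *gosizigifiv* — final sound /v/ (a consonant) → -at → *gosizigifivat*.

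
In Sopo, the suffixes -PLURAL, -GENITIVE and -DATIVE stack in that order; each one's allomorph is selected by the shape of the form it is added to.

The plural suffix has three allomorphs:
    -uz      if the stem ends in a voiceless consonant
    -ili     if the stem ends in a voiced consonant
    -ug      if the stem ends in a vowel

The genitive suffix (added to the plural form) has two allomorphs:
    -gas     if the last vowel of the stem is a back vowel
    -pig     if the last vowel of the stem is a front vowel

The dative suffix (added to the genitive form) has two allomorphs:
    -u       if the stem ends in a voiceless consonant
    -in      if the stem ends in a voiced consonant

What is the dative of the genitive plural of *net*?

Since the final sound of *net* is /t/ (a voiceless consonant), it takes -uz, giving *netuz*.
The plural form *netuz*: last vowel = /u/, a back vowel → -gas → *netuzgas*.
The genitive form *netuzgas*: final consonant = /s/, voiceless → -u → *netuzgasu*.

netuzgasu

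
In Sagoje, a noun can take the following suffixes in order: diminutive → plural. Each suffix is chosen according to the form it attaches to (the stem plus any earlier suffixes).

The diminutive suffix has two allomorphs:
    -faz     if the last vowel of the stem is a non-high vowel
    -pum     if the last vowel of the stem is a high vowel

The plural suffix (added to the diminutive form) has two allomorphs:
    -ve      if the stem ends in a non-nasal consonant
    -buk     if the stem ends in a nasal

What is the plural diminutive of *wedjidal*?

*wedjidal* — last vowel /a/ (a non-high vowel) → -faz → *wedjidalfaz*.
The final consonant of the diminutive form *wedjidalfaz* is /z/, which is non-nasal, so the plural suffix is -ve, giving *wedjidalfazve*.

wedjidalfazve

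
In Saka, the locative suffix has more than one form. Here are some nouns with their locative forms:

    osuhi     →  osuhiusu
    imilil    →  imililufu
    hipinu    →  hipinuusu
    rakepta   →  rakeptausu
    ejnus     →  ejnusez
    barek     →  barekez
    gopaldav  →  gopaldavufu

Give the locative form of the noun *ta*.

The alternation tracks the final sound of the stem — -ez when the stem ends in a voiceless consonant (*ejnus*, *barek*); -ufu when the stem ends in a voiced consonant (*imilil*, *gopaldav*); -usu when the stem ends in a vowel (*osuhi*, *hipinu*, *rakepta*).
*ta*: final sound = /a/, a vowel → -usu → *tausu*.

tausu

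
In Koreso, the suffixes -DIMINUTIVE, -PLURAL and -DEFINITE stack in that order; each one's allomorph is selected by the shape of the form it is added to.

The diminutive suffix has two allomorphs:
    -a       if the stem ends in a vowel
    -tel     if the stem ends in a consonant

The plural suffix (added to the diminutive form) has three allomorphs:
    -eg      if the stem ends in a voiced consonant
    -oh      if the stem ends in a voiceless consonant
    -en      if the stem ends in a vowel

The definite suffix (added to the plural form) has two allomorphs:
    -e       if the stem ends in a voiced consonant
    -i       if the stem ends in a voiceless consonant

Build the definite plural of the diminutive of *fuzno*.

fuznoaene

*fuzno*: final sound = /o/, a vowel → -a → *fuznoa*.
The diminutive form *fuznoa* — final sound /a/ (a vowel) → -en → *fuznoaen*.
The final consonant of the plural form *fuznoaen* is /n/, which is voiced, so the definite suffix is -e, giving *fuznoaene*.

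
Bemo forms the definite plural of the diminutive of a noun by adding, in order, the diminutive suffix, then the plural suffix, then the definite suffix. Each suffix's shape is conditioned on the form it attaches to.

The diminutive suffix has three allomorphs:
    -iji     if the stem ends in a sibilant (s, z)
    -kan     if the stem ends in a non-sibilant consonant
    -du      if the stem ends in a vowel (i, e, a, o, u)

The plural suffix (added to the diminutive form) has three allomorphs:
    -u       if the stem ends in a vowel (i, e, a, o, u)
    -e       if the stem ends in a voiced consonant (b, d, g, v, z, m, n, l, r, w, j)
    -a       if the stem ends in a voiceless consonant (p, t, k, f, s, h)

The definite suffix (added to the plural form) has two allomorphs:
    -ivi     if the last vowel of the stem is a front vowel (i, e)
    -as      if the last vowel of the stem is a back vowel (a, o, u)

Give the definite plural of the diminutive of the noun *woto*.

wotoduuas

*woto*: final sound = /o/, a vowel → -du → *wotodu*.
Since the final sound of the diminutive form *wotodu* is /u/ (a vowel), it takes -u, giving *wotoduu*.
Since the last vowel of the plural form *wotoduu* is /u/ (a back vowel), it takes -as, giving *wotoduuas*.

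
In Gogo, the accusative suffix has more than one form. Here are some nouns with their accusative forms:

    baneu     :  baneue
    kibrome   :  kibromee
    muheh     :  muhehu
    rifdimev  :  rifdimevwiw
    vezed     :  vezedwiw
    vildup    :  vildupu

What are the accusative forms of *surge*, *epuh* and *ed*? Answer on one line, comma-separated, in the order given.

The alternation tracks the final sound of the stem — -u when the stem ends in a voiceless consonant (*muheh*, *vildup*); -wiw when the stem ends in a voiced consonant (*rifdimev*, *vezed*); -e when the stem ends in a vowel (*baneu*, *kibrome*).
The final sound of *surge* is /e/, which is a vowel, so the suffix is -e, giving *surgee*.
The final sound of *epuh* is /h/, which is a voiceless consonant, so the suffix is -u, giving *epuhu*.
*ed*: final sound = /d/, a voiced consonant → -wiw → *edwiw*.

surgee, epuhu, edwiw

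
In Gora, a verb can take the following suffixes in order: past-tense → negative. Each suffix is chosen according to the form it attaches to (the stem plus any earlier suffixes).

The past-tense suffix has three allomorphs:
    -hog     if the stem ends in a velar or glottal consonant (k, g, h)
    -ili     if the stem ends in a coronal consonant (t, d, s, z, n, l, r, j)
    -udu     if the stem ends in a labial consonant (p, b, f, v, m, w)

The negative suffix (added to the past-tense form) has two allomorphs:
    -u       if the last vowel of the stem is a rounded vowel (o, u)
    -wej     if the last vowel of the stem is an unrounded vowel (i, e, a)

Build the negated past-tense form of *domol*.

Since the final consonant of *domol* is /l/ (coronal), it takes -ili, giving *domolili*.
Since the last vowel of the past-tense form *domolili* is /i/ (an unrounded vowel), it takes -wej, giving *domoliliwej*.

domoliliwej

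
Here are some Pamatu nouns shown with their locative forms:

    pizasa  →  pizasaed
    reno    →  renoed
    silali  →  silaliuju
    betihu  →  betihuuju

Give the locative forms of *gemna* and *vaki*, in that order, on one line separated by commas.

The pattern is height harmony: -uju when the last vowel of the stem is a high vowel (*silali*, *betihu*); -ed when the last vowel of the stem is a non-high vowel (*pizasa*, *reno*).
*gemna* — last vowel /a/ (a non-high vowel) → -ed → *gemnaed*.
*vaki*: last vowel = /i/, a high vowel → -uju → *vakiuju*.

gemnaed, vakiuju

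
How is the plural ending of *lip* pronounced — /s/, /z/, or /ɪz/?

/s/

The stem *lip* ends in a voiceless non-sibilant consonant.
The plural suffix surfaces as /ɪz/ after sibilants, /s/ after other voiceless consonants, and /z/ after other voiced sounds.
So the plural -s on *lip* is pronounced /s/.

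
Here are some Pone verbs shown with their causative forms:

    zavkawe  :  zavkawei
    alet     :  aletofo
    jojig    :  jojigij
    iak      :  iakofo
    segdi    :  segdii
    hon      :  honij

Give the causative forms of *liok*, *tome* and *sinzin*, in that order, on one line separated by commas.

Looking at the final sound of each stem: -ofo when the stem ends in a voiceless consonant (*alet*, *iak*); -ij when the stem ends in a voiced consonant (*jojig*, *hon*); -i when the stem ends in a vowel (*zavkawe*, *segdi*).
The final sound of *liok* is /k/, which is a voiceless consonant, so the suffix is -ofo, giving *liokofo*.
Since the final sound of *tome* is /e/ (a vowel), it takes -i, giving *tomei*.
*sinzin* — final sound /n/ (a voiced consonant) → -ij → *sinzinij*.

liokofo, tomei, sinzinij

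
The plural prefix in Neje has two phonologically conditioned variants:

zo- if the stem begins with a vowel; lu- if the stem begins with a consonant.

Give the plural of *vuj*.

*vuj*: first sound = /v/, a consonant → lu- → *luvuj*.

luvuj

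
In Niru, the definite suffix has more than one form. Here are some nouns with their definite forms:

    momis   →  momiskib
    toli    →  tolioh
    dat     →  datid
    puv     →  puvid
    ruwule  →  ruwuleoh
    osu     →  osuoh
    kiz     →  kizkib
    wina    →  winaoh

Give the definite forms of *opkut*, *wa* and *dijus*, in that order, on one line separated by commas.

opkutid, waoh, dijuskib

Looking at the final sound of each stem: -kib when the stem ends in a sibilant (*momis*, *kiz*); -id when the stem ends in a non-sibilant consonant (*dat*, *puv*); -oh when the stem ends in a vowel (*toli*, *ruwule*, *osu*, *wina*).
*opkut*: final sound = /t/, a non-sibilant consonant → -id → *opkutid*.
The final sound of *wa* is /a/, which is a vowel, so the suffix is -oh, giving *waoh*.
*dijus*: final sound = /s/, a sibilant → -kib → *dijuskib*.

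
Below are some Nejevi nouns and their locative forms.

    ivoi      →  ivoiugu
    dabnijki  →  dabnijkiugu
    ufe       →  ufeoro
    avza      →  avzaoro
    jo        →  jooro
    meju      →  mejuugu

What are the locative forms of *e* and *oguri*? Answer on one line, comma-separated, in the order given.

The suffix is conditioned by the last vowel: -ugu when the last vowel of the stem is a high vowel (*ivoi*, *dabnijki*, *meju*); -oro when the last vowel of the stem is a non-high vowel (*ufe*, *avza*, *jo*).
*e* — last vowel /e/ (a non-high vowel) → -oro → *eoro*.
The last vowel of *oguri* is /i/, which is a high vowel, so the suffix is -ugu, giving *oguriugu*.

eoro, oguriugu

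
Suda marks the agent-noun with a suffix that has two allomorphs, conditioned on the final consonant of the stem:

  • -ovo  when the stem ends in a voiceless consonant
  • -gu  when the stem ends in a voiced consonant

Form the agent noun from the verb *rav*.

ravgu

*rav*: final consonant = /v/, voiced → -gu → *ravgu*.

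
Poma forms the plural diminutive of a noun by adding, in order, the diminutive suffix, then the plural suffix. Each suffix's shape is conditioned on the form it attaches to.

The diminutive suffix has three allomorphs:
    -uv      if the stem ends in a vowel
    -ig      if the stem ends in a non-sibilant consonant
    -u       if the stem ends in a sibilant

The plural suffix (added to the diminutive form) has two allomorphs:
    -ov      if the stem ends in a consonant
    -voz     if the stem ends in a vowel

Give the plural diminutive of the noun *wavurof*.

wavurofigov

*wavurof*: final sound = /f/, a non-sibilant consonant → -ig → *wavurofig*.
The final sound of the diminutive form *wavurofig* is /g/, which is a consonant, so the plural suffix is -ov, giving *wavurofigov*.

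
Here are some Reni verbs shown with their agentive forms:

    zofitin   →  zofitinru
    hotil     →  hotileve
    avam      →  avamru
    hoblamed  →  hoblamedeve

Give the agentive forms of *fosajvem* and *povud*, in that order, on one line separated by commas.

The pattern is nasality of the final consonant: -ru when the stem ends in a nasal (*zofitin*, *avam*); -eve when the stem ends in a non-nasal consonant (*hotil*, *hoblamed*).
Since the final consonant of *fosajvem* is /m/ (a nasal), it takes -ru, giving *fosajvemru*.
The final consonant of *povud* is /d/, which is non-nasal, so the suffix is -eve, giving *povudeve*.

fosajvemru, povudeve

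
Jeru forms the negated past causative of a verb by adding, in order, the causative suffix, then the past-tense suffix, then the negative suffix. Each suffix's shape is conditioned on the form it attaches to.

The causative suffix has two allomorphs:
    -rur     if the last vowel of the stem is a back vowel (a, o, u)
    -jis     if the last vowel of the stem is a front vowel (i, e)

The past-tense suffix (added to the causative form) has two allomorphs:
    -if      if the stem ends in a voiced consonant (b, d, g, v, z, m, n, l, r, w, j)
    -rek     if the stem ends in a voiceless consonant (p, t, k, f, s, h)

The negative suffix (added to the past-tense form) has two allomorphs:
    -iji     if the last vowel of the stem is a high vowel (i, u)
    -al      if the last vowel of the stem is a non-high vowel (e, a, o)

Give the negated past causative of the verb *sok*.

sokrurifiji

The last vowel of *sok* is /o/, which is a back vowel, so the causative suffix is -rur, giving *sokrur*.
The final consonant of the causative form *sokrur* is /r/, which is voiced, so the past-tense suffix is -if, giving *sokrurif*.
The past-tense form *sokrurif*: last vowel = /i/, a high vowel → -iji → *sokrurifiji*.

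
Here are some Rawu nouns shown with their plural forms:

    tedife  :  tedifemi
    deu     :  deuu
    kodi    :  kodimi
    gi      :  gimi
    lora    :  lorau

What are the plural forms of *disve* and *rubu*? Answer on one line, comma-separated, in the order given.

disvemi, rubuu

The alternation tracks the last vowel of the stem — -mi when the last vowel of the stem is a front vowel (*tedife*, *kodi*, *gi*); -u when the last vowel of the stem is a back vowel (*deu*, *lora*).
*disve*: last vowel = /e/, a front vowel → -mi → *disvemi*.
The last vowel of *rubu* is /u/, which is a back vowel, so the suffix is -u, giving *rubuu*.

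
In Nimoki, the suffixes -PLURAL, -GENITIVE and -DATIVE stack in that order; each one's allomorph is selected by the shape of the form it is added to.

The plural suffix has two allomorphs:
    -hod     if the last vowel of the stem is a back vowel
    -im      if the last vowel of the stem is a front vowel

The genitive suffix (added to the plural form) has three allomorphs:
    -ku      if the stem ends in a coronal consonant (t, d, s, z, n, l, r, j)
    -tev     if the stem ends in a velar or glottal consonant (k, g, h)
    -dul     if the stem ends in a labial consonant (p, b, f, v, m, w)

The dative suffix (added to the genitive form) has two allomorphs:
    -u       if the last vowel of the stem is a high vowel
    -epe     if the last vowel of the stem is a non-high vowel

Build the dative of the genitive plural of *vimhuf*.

vimhufhodkuu

Since the last vowel of *vimhuf* is /u/ (a back vowel), it takes -hod, giving *vimhufhod*.
Since the final consonant of the plural form *vimhufhod* is /d/ (coronal), it takes -ku, giving *vimhufhodku*.
The last vowel of the genitive form *vimhufhodku* is /u/, which is a high vowel, so the dative suffix is -u, giving *vimhufhodkuu*.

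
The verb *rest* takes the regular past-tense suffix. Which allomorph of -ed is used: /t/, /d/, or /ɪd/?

/ɪd/

The stem *rest* ends in /t/ or /d/.
The -ed suffix is realized as /ɪd/ after /t, d/; as /t/ after other voiceless consonants; and as /d/ after other voiced sounds.
So -ed on *rest* is pronounced /ɪd/.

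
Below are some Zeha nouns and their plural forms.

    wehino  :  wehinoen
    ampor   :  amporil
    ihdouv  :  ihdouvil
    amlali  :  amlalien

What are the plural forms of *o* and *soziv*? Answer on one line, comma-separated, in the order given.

oen, sozivil

The alternation tracks the final sound of the stem — -il when the stem ends in a consonant (*ampor*, *ihdouv*); -en when the stem ends in a vowel (*wehino*, *amlali*).
*o* — final sound /o/ (a vowel) → -en → *oen*.
Since the final sound of *soziv* is /v/ (a consonant), it takes -il, giving *sozivil*.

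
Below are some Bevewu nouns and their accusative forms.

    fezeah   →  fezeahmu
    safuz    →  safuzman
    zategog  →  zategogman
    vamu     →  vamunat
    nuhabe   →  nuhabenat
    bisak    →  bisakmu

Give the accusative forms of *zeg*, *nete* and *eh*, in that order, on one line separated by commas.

The suffix is conditioned by the final sound: -mu when the stem ends in a voiceless consonant (*fezeah*, *bisak*); -man when the stem ends in a voiced consonant (*safuz*, *zategog*); -nat when the stem ends in a vowel (*vamu*, *nuhabe*).
*zeg* — final sound /g/ (a voiced consonant) → -man → *zegman*.
The final sound of *nete* is /e/, which is a vowel, so the suffix is -nat, giving *netenat*.
The final sound of *eh* is /h/, which is a voiceless consonant, so the suffix is -mu, giving *ehmu*.

zegman, netenat, ehmu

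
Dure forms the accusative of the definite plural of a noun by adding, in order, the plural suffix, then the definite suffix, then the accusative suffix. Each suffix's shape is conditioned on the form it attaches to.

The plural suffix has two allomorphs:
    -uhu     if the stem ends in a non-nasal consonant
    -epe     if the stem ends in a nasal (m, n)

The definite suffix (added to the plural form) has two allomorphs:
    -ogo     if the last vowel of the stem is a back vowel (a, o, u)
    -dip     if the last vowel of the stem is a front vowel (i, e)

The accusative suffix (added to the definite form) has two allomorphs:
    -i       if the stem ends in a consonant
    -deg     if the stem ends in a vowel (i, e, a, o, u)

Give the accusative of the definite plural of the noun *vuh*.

*vuh* — final consonant /h/ (non-nasal) → -uhu → *vuhuhu*.
Since the last vowel of the plural form *vuhuhu* is /u/ (a back vowel), it takes -ogo, giving *vuhuhuogo*.
The final sound of the definite form *vuhuhuogo* is /o/, which is a vowel, so the accusative suffix is -deg, giving *vuhuhuogodeg*.

vuhuhuogodeg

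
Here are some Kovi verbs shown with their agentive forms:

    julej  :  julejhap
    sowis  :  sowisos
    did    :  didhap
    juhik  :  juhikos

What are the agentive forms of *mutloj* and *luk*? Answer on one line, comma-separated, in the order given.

mutlojhap, lukos

The pattern is voicing of the final consonant: -os when the stem ends in a voiceless consonant (*sowis*, *juhik*); -hap when the stem ends in a voiced consonant (*julej*, *did*).
*mutloj*: final consonant = /j/, voiced → -hap → *mutlojhap*.
*luk* — final consonant /k/ (voiceless) → -os → *lukos*.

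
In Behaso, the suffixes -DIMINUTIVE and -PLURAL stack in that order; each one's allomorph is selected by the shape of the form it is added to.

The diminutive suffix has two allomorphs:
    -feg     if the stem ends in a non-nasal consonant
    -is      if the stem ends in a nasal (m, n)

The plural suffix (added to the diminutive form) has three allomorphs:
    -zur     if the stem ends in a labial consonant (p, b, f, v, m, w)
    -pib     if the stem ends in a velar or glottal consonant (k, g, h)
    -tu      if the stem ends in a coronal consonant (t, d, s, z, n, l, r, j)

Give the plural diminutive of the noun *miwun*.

The final consonant of *miwun* is /n/, which is a nasal, so the diminutive suffix is -is, giving *miwunis*.
The final consonant of the diminutive form *miwunis* is /s/, which is coronal, so the plural suffix is -tu, giving *miwunistu*.

miwunistu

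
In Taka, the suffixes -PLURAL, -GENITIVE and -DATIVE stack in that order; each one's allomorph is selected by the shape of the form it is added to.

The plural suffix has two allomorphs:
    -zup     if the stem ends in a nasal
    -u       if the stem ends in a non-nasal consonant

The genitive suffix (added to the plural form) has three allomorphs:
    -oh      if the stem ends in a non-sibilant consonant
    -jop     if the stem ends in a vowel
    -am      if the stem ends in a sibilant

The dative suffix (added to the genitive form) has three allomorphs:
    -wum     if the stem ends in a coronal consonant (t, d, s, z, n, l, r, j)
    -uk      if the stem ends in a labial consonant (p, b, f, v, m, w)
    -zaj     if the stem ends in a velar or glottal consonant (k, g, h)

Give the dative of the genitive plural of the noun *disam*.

*disam*: final consonant = /m/, a nasal → -zup → *disamzup*.
Since the final sound of the plural form *disamzup* is /p/ (a non-sibilant consonant), it takes -oh, giving *disamzupoh*.
Since the final consonant of the genitive form *disamzupoh* is /h/ (velar/glottal), it takes -zaj, giving *disamzupohzaj*.

disamzupohzaj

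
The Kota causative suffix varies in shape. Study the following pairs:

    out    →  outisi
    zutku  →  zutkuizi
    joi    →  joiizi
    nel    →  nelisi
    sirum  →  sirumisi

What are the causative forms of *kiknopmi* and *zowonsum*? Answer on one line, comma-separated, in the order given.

kiknopmiizi, zowonsumisi

The alternation tracks the final sound of the stem — -isi when the stem ends in a consonant (*out*, *nel*, *sirum*); -izi when the stem ends in a vowel (*zutku*, *joi*).
Since the final sound of *kiknopmi* is /i/ (a vowel), it takes -izi, giving *kiknopmiizi*.
The final sound of *zowonsum* is /m/, which is a consonant, so the suffix is -isi, giving *zowonsumisi*.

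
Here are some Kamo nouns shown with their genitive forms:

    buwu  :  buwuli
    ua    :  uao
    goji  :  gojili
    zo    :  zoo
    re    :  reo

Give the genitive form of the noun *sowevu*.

Looking at the last vowel of each stem: -li when the last vowel of the stem is a high vowel (*buwu*, *goji*); -o when the last vowel of the stem is a non-high vowel (*ua*, *zo*, *re*).
The last vowel of *sowevu* is /u/, which is a high vowel, so the suffix is -li, giving *sowevuli*.

sowevuli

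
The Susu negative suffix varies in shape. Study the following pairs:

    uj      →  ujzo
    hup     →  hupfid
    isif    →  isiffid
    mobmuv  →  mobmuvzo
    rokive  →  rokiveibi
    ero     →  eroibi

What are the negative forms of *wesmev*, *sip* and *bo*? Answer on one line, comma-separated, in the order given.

wesmevzo, sipfid, boibi

Looking at the final sound of each stem: -fid when the stem ends in a voiceless consonant (*hup*, *isif*); -zo when the stem ends in a voiced consonant (*uj*, *mobmuv*); -ibi when the stem ends in a vowel (*rokive*, *ero*).
*wesmev* — final sound /v/ (a voiced consonant) → -zo → *wesmevzo*.
The final sound of *sip* is /p/, which is a voiceless consonant, so the suffix is -fid, giving *sipfid*.
The final sound of *bo* is /o/, which is a vowel, so the suffix is -ibi, giving *boibi*.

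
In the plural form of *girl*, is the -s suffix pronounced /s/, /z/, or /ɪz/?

The stem *girl* ends in a voiced non-sibilant sound.
The plural suffix surfaces as /ɪz/ after sibilants, /s/ after other voiceless consonants, and /z/ after other voiced sounds.
So the plural -s on *girl* is pronounced /z/.

/z/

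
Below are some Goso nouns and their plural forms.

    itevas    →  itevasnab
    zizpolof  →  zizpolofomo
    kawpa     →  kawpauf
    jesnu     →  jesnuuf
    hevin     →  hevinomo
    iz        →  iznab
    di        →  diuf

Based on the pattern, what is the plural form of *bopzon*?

bopzonomo

The alternation tracks the final sound of the stem — -nab when the stem ends in a sibilant (*itevas*, *iz*); -omo when the stem ends in a non-sibilant consonant (*zizpolof*, *hevin*); -uf when the stem ends in a vowel (*kawpa*, *jesnu*, *di*).
*bopzon*: final sound = /n/, a non-sibilant consonant → -omo → *bopzonomo*.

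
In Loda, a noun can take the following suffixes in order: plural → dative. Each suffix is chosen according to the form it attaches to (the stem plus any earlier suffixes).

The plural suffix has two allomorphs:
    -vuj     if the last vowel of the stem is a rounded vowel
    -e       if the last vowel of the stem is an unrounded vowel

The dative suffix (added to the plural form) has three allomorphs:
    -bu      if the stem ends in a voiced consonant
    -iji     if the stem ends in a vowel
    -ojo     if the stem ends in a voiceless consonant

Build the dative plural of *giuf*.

giufvujbu

*giuf* — last vowel /u/ (a rounded vowel) → -vuj → *giufvuj*.
Since the final sound of the plural form *giufvuj* is /j/ (a voiced consonant), it takes -bu, giving *giufvujbu*.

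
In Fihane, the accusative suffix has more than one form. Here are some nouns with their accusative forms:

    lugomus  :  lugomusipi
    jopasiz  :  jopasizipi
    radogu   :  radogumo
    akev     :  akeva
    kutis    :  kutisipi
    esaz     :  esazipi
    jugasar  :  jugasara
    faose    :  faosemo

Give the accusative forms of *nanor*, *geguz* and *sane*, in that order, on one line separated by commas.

The pattern is sibilance of the final sound: -ipi when the stem ends in a sibilant (*lugomus*, *jopasiz*, *kutis*, *esaz*); -a when the stem ends in a non-sibilant consonant (*akev*, *jugasar*); -mo when the stem ends in a vowel (*radogu*, *faose*).
*nanor*: final sound = /r/, a non-sibilant consonant → -a → *nanora*.
Since the final sound of *geguz* is /z/ (a sibilant), it takes -ipi, giving *geguzipi*.
*sane* — final sound /e/ (a vowel) → -mo → *sanemo*.

nanora, geguzipi, sanemo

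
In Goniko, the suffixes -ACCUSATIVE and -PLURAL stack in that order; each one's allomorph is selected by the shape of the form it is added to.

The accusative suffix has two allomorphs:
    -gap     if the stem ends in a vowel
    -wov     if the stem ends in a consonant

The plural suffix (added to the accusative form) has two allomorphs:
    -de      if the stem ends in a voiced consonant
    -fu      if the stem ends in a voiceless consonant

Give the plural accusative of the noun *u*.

The final sound of *u* is /u/, which is a vowel, so the accusative suffix is -gap, giving *ugap*.
The final consonant of the accusative form *ugap* is /p/, which is voiceless, so the plural suffix is -fu, giving *ugapfu*.

ugapfu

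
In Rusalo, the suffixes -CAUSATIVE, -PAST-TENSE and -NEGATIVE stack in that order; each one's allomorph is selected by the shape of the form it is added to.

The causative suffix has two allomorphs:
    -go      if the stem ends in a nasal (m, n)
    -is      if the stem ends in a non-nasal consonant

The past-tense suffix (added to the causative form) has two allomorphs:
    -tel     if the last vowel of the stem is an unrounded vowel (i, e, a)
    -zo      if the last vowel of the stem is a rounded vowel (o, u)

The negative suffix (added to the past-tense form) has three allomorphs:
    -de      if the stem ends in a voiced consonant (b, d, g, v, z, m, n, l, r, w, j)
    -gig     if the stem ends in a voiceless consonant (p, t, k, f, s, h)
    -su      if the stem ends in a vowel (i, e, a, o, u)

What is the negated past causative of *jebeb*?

Since the final consonant of *jebeb* is /b/ (non-nasal), it takes -is, giving *jebebis*.
The causative form *jebebis* — last vowel /i/ (an unrounded vowel) → -tel → *jebebistel*.
The final sound of the past-tense form *jebebistel* is /l/, which is a voiced consonant, so the negative suffix is -de, giving *jebebistelde*.

jebebistelde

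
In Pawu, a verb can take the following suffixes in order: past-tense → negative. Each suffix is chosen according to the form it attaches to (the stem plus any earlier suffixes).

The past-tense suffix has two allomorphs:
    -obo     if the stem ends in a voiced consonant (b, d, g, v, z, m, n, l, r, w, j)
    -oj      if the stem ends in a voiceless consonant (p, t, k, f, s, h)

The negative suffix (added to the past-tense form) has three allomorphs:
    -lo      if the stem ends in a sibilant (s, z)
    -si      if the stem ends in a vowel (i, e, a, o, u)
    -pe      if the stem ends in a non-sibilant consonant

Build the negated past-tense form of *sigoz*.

sigozobosi

*sigoz* — final consonant /z/ (voiced) → -obo → *sigozobo*.
Since the final sound of the past-tense form *sigozobo* is /o/ (a vowel), it takes -si, giving *sigozobosi*.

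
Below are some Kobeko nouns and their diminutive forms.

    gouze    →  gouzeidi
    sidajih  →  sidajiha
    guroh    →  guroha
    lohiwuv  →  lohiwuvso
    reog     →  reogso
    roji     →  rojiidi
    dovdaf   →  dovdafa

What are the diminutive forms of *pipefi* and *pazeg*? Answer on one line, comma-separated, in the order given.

pipefiidi, pazegso

Looking at the final sound of each stem: -a when the stem ends in a voiceless consonant (*sidajih*, *guroh*, *dovdaf*); -so when the stem ends in a voiced consonant (*lohiwuv*, *reog*); -idi when the stem ends in a vowel (*gouze*, *roji*).
Since the final sound of *pipefi* is /i/ (a vowel), it takes -idi, giving *pipefiidi*.
*pazeg* — final sound /g/ (a voiced consonant) → -so → *pazegso*.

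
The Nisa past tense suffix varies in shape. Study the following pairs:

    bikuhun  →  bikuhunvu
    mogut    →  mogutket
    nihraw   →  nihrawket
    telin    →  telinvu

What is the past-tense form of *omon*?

omonvu

Looking at the final consonant of each stem: -vu when the stem ends in a nasal (*bikuhun*, *telin*); -ket when the stem ends in a non-nasal consonant (*mogut*, *nihraw*).
*omon*: final consonant = /n/, a nasal → -vu → *omonvu*.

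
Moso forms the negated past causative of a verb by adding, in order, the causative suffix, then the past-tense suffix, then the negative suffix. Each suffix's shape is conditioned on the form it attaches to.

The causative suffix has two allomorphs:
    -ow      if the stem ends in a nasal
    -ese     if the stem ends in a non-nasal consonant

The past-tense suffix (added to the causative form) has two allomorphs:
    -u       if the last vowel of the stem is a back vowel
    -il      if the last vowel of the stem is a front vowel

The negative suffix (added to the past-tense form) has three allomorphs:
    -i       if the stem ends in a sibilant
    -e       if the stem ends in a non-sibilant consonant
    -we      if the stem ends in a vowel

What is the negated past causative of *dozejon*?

dozejonowuwe

*dozejon*: final consonant = /n/, a nasal → -ow → *dozejonow*.
Since the last vowel of the causative form *dozejonow* is /o/ (a back vowel), it takes -u, giving *dozejonowu*.
Since the final sound of the past-tense form *dozejonowu* is /u/ (a vowel), it takes -we, giving *dozejonowuwe*.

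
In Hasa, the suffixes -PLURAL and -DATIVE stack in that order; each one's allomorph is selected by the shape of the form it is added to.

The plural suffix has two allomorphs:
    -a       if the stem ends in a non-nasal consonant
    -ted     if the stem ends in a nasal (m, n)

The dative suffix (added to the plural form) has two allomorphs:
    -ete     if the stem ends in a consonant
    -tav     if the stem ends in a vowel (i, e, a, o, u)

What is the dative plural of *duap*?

duapatav

The final consonant of *duap* is /p/, which is non-nasal, so the plural suffix is -a, giving *duapa*.
The plural form *duapa*: final sound = /a/, a vowel → -tav → *duapatav*.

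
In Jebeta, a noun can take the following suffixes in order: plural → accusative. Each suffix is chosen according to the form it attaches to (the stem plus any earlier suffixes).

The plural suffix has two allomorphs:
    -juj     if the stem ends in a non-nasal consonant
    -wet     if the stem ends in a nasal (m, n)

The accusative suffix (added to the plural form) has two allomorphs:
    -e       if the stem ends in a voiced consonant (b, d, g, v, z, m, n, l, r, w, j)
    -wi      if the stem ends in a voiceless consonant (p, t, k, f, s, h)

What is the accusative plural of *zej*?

*zej*: final consonant = /j/, non-nasal → -juj → *zejjuj*.
The plural form *zejjuj*: final consonant = /j/, voiced → -e → *zejjuje*.

zejjuje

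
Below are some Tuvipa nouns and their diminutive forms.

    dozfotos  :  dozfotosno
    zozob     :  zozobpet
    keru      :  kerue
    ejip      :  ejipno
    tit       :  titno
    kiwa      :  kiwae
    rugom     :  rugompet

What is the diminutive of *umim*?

umimpet

The alternation tracks the final sound of the stem — -no when the stem ends in a voiceless consonant (*dozfotos*, *ejip*, *tit*); -pet when the stem ends in a voiced consonant (*zozob*, *rugom*); -e when the stem ends in a vowel (*keru*, *kiwa*).
*umim*: final sound = /m/, a voiced consonant → -pet → *umimpet*.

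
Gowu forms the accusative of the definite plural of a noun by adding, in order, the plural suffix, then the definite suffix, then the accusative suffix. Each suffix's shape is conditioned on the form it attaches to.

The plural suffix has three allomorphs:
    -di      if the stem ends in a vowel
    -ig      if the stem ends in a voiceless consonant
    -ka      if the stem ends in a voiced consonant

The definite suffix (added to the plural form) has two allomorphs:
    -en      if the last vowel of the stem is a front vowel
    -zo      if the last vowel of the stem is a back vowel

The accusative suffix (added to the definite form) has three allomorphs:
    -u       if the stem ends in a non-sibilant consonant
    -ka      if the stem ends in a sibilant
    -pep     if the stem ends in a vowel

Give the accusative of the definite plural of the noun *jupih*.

*jupih*: final sound = /h/, a voiceless consonant → -ig → *jupihig*.
Since the last vowel of the plural form *jupihig* is /i/ (a front vowel), it takes -en, giving *jupihigen*.
The final sound of the definite form *jupihigen* is /n/, which is a non-sibilant consonant, so the accusative suffix is -u, giving *jupihigenu*.

jupihigenu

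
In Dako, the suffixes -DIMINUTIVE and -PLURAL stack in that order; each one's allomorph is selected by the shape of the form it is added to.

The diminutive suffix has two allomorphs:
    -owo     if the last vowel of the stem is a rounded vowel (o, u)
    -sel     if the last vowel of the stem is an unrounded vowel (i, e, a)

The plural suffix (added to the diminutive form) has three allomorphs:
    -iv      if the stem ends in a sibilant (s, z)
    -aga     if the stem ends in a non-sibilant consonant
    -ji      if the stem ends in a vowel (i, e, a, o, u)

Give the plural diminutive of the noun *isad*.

isadselaga

*isad* — last vowel /a/ (an unrounded vowel) → -sel → *isadsel*.
Since the final sound of the diminutive form *isadsel* is /l/ (a non-sibilant consonant), it takes -aga, giving *isadselaga*.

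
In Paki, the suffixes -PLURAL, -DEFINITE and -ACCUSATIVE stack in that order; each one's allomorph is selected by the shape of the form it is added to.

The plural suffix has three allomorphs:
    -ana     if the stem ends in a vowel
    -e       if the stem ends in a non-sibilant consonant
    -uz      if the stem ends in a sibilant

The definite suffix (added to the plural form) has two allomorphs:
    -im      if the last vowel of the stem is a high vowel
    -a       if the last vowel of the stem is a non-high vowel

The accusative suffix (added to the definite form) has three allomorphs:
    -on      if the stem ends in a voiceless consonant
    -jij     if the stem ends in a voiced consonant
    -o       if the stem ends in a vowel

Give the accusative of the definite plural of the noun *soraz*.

sorazuzimjij

*soraz* — final sound /z/ (a sibilant) → -uz → *sorazuz*.
The plural form *sorazuz* — last vowel /u/ (a high vowel) → -im → *sorazuzim*.
The final sound of the definite form *sorazuzim* is /m/, which is a voiced consonant, so the accusative suffix is -jij, giving *sorazuzimjij*.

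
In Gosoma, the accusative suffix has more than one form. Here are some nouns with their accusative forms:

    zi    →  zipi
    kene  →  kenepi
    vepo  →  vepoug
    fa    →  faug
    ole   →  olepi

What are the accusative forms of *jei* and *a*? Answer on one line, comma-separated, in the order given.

jeipi, aug

The suffix is conditioned by the last vowel: -pi when the last vowel of the stem is a front vowel (*zi*, *kene*, *ole*); -ug when the last vowel of the stem is a back vowel (*vepo*, *fa*).
The last vowel of *jei* is /i/, which is a front vowel, so the suffix is -pi, giving *jeipi*.
*a*: last vowel = /a/, a back vowel → -ug → *aug*.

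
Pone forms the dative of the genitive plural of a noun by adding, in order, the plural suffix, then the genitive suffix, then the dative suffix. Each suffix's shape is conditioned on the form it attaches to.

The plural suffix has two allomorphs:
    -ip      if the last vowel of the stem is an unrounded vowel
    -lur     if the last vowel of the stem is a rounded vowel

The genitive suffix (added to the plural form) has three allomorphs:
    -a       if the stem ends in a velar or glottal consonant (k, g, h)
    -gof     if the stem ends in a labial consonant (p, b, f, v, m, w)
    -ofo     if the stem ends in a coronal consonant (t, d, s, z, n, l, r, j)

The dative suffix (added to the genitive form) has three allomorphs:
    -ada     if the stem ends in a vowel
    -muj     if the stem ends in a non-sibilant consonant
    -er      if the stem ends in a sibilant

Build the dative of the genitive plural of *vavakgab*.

vavakgabipgofmuj

The last vowel of *vavakgab* is /a/, which is an unrounded vowel, so the plural suffix is -ip, giving *vavakgabip*.
The plural form *vavakgabip*: final consonant = /p/, labial → -gof → *vavakgabipgof*.
The genitive form *vavakgabipgof*: final sound = /f/, a non-sibilant consonant → -muj → *vavakgabipgofmuj*.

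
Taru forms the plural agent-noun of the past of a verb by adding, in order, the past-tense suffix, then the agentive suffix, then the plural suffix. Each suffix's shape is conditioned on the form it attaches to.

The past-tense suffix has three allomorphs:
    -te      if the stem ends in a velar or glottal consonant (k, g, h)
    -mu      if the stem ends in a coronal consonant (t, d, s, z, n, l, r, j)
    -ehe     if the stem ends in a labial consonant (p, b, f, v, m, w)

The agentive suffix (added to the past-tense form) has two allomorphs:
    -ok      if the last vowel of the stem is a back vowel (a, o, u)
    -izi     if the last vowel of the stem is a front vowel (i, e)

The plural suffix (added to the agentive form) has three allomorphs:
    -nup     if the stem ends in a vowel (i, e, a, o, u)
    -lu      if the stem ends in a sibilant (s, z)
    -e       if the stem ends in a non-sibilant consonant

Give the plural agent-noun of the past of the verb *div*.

*div* — final consonant /v/ (labial) → -ehe → *divehe*.
The past-tense form *divehe*: last vowel = /e/, a front vowel → -izi → *diveheizi*.
The agentive form *diveheizi*: final sound = /i/, a vowel → -nup → *diveheizinup*.

diveheizinup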